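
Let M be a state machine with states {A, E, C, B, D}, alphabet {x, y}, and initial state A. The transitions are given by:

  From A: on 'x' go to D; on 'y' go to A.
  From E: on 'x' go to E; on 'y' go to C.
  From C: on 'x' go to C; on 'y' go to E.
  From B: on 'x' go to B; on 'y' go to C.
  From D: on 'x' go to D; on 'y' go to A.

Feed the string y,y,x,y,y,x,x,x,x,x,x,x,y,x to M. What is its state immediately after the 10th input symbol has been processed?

D

A → A → A → D → A → A → D → D → D → D → D
After 10 symbols: D.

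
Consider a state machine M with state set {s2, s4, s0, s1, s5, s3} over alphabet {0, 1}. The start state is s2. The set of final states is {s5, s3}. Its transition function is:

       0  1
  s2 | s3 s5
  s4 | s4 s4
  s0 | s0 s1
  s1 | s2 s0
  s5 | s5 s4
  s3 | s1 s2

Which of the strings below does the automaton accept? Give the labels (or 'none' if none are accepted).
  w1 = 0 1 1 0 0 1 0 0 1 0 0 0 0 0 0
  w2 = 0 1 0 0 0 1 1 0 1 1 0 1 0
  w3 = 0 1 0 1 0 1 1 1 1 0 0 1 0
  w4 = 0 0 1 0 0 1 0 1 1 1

w1: Trace: s2 -0-> s3 -1-> s2 -1-> s5 -0-> s5 -0-> s5 -1-> s4 -0-> s4 -0-> s4 -1-> s4 -0-> s4 -0-> s4 -0-> s4 -0-> s4 -0-> s4 -0-> s4  → end s4, rejected
w2: Trace: s2 -0-> s3 -1-> s2 -0-> s3 -0-> s1 -0-> s2 -1-> s5 -1-> s4 -0-> s4 -1-> s4 -1-> s4 -0-> s4 -1-> s4 -0-> s4  → end s4, rejected
w3: Trace: s2 -0-> s3 -1-> s2 -0-> s3 -1-> s2 -0-> s3 -1-> s2 -1-> s5 -1-> s4 -1-> s4 -0-> s4 -0-> s4 -1-> s4 -0-> s4  → end s4, rejected
w4: Trace: s2 -0-> s3 -0-> s1 -1-> s0 -0-> s0 -0-> s0 -1-> s1 -0-> s2 -1-> s5 -1-> s4 -1-> s4  → end s4, rejected

none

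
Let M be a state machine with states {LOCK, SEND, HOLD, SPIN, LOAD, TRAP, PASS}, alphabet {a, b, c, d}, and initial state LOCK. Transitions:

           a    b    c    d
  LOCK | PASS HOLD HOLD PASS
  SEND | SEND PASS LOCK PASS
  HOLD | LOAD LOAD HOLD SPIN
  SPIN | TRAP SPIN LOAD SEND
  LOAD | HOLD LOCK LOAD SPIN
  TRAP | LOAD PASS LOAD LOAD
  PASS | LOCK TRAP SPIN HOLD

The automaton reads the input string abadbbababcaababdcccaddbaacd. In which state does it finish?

LOCK → PASS → TRAP → LOAD → SPIN → SPIN → SPIN → TRAP → PASS → LOCK → HOLD → HOLD → LOAD → HOLD → LOAD → HOLD → LOAD → SPIN → LOAD → LOAD → LOAD → HOLD → SPIN → SEND → PASS → LOCK → PASS → SPIN → SEND

SEND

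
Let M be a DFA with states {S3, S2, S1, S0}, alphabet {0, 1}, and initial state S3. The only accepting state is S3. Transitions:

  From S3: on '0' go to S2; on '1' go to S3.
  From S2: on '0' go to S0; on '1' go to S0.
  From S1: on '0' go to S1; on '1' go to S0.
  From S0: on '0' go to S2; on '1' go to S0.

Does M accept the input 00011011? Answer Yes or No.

No

S3 → S2 → S0 → S2 → S0 → S0 → S2 → S0 → S0
End state S0 is not accepting.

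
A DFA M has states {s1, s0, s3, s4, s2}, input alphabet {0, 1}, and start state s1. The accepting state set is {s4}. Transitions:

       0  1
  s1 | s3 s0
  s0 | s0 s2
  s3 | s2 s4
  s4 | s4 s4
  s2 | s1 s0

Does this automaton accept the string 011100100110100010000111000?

Yes

s1 → s3 → s4 → s4 → s4 → s4 → s4 → s4 → s4 → s4 → s4 → s4 → s4 → s4 → s4 → s4 → s4 → s4 → s4 → s4 → s4 → s4 → s4 → s4 → s4 → s4 → s4 → s4
End state s4 is accepting.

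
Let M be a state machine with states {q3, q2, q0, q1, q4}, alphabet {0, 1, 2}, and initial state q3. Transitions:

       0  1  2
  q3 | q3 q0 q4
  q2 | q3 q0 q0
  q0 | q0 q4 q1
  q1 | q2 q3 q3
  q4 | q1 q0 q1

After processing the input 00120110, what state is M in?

Trace: q3 -0-> q3 -0-> q3 -1-> q0 -2-> q1 -0-> q2 -1-> q0 -1-> q4 -0-> q1

q1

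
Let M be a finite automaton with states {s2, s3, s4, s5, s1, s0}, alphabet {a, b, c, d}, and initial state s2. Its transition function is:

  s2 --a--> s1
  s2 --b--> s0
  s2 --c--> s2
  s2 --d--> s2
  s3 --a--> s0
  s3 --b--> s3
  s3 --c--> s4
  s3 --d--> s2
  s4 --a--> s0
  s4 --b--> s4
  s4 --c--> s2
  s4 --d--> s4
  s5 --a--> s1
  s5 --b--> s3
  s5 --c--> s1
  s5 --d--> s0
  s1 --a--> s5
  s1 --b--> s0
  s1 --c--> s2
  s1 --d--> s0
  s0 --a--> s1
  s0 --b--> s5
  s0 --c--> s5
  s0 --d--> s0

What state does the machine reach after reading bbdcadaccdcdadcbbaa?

s2 → s0 → s5 → s0 → s5 → s1 → s0 → s1 → s2 → s2 → s2 → s2 → s2 → s1 → s0 → s5 → s3 → s3 → s0 → s1

s1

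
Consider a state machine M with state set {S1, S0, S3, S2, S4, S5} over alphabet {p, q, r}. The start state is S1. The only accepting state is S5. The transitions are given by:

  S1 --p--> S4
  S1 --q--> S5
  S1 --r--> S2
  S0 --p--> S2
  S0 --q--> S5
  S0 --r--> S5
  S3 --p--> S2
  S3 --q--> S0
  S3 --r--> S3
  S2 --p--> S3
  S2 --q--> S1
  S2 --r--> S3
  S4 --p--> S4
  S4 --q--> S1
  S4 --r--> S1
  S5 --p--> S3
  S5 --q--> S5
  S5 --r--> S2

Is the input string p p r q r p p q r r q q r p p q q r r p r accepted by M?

Trace: S1 -p-> S4 -p-> S4 -r-> S1 -q-> S5 -r-> S2 -p-> S3 -p-> S2 -q-> S1 -r-> S2 -r-> S3 -q-> S0 -q-> S5 -r-> S2 -p-> S3 -p-> S2 -q-> S1 -q-> S5 -r-> S2 -r-> S3 -p-> S2 -r-> S3
End state S3 is not accepting.

No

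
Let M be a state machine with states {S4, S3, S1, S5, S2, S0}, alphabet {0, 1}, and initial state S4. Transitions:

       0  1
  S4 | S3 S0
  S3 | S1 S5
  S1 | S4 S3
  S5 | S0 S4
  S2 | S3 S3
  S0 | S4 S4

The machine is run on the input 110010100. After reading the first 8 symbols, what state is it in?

S1

S4 → S0 → S4 → S3 → S1 → S3 → S1 → S3 → S1
After 8 symbols: S1.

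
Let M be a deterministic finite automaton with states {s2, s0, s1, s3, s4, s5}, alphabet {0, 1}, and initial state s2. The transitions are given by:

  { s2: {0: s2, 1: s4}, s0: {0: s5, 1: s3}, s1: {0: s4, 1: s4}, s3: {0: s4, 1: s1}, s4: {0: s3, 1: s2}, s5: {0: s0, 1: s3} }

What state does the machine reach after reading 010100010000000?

Trace: s2 -0-> s2 -1-> s4 -0-> s3 -1-> s1 -0-> s4 -0-> s3 -0-> s4 -1-> s2 -0-> s2 -0-> s2 -0-> s2 -0-> s2 -0-> s2 -0-> s2 -0-> s2

s2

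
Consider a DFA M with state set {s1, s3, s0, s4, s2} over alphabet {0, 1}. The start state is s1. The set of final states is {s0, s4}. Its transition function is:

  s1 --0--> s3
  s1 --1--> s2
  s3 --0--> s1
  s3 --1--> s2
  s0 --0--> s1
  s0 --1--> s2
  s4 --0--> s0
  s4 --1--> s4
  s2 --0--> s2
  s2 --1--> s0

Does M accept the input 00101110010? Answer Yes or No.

Trace: s1 -0-> s3 -0-> s1 -1-> s2 -0-> s2 -1-> s0 -1-> s2 -1-> s0 -0-> s1 -0-> s3 -1-> s2 -0-> s2
End state s2 is not accepting.

No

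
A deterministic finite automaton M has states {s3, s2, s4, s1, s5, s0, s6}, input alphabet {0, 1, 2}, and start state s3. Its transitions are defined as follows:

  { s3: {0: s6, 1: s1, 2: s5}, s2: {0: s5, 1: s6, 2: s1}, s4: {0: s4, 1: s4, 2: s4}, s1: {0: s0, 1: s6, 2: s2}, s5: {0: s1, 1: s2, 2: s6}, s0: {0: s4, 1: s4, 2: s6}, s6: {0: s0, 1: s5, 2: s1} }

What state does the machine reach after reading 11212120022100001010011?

s4

start at s3
read '1': s3 → s1
read '1': s1 → s6
read '2': s6 → s1
read '1': s1 → s6
read '2': s6 → s1
read '1': s1 → s6
read '2': s6 → s1
read '0': s1 → s0
read '0': s0 → s4
read '2': s4 → s4
read '2': s4 → s4
read '1': s4 → s4
read '0': s4 → s4
read '0': s4 → s4
read '0': s4 → s4
read '0': s4 → s4
read '1': s4 → s4
read '0': s4 → s4
read '1': s4 → s4
read '0': s4 → s4
read '0': s4 → s4
read '1': s4 → s4
read '1': s4 → s4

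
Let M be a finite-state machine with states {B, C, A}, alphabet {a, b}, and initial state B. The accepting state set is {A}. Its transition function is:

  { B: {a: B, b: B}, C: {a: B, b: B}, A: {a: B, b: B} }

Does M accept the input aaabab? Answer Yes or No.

start at B
read 'a': B → B
read 'a': B → B
read 'a': B → B
read 'b': B → B
read 'a': B → B
read 'b': B → B
End state B is not accepting.

No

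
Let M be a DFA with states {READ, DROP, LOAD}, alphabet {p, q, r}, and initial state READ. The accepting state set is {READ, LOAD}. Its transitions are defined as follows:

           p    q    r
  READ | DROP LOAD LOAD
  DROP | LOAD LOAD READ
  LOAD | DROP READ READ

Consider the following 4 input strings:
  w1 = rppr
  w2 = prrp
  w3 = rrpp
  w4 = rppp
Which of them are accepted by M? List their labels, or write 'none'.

w1, w3

w1: Trace: READ -r-> LOAD -p-> DROP -p-> LOAD -r-> READ  → end READ, accepted
w2: Trace: READ -p-> DROP -r-> READ -r-> LOAD -p-> DROP  → end DROP, rejected
w3: Trace: READ -r-> LOAD -r-> READ -p-> DROP -p-> LOAD  → end LOAD, accepted
w4: Trace: READ -r-> LOAD -p-> DROP -p-> LOAD -p-> DROP  → end DROP, rejected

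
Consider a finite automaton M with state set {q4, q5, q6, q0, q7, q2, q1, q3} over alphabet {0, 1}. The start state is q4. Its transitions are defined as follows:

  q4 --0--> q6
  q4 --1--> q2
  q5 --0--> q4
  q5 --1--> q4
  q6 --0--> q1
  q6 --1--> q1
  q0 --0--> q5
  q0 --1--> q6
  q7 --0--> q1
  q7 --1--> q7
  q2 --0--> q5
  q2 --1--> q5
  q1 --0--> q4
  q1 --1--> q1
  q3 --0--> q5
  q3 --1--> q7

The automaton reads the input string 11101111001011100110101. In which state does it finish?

q4 → q2 → q5 → q4 → q6 → q1 → q1 → q1 → q1 → q4 → q6 → q1 → q4 → q2 → q5 → q4 → q6 → q1 → q1 → q1 → q4 → q2 → q5 → q4

q4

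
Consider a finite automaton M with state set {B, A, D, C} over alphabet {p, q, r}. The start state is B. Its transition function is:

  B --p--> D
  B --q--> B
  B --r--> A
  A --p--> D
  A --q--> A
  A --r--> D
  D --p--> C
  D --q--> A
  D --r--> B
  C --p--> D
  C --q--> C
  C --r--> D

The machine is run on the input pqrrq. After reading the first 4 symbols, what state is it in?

B

B → D → A → D → B
After 4 symbols: B.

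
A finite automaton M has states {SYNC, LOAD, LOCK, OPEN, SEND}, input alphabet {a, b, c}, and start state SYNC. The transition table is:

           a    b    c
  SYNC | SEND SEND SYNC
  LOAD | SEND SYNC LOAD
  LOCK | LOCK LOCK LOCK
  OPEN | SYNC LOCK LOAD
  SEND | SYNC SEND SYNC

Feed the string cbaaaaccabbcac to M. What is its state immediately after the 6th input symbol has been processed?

Trace: SYNC -c-> SYNC -b-> SEND -a-> SYNC -a-> SEND -a-> SYNC -a-> SEND
After 6 symbols: SEND.

SEND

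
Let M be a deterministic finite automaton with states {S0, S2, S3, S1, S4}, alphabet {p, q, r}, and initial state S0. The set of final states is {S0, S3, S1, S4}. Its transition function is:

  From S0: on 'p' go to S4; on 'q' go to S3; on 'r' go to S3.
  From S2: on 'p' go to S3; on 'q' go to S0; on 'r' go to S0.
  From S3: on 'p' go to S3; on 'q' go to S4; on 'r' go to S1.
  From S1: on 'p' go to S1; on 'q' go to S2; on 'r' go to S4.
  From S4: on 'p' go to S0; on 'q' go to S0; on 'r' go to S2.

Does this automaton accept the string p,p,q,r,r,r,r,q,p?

Yes

Trace: S0 -p-> S4 -p-> S0 -q-> S3 -r-> S1 -r-> S4 -r-> S2 -r-> S0 -q-> S3 -p-> S3
End state S3 is accepting.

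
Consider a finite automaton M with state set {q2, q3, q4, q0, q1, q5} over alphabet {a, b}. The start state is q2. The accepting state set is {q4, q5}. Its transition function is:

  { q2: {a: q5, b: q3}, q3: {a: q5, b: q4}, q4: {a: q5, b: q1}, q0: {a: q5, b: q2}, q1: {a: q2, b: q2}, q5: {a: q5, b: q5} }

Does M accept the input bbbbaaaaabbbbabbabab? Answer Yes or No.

Yes

q2 → q3 → q4 → q1 → q2 → q5 → q5 → q5 → q5 → q5 → q5 → q5 → q5 → q5 → q5 → q5 → q5 → q5 → q5 → q5 → q5
End state q5 is accepting.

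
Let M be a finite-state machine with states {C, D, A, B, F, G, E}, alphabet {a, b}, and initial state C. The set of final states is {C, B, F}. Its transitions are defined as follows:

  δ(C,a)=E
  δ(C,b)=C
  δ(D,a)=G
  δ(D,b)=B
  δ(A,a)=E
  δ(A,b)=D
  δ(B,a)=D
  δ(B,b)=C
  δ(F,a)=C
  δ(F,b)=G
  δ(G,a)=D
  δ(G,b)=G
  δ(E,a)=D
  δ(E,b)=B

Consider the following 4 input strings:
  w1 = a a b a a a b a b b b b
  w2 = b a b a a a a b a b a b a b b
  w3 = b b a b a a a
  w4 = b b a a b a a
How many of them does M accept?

2

w1:
  start at C
  read 'a': C → E
  read 'a': E → D
  read 'b': D → B
  read 'a': B → D
  read 'a': D → G
  read 'a': G → D
  read 'b': D → B
  read 'a': B → D
  read 'b': D → B
  read 'b': B → C
  read 'b': C → C
  read 'b': C → C
  end C, accepted
w2:
  start at C
  read 'b': C → C
  read 'a': C → E
  read 'b': E → B
  read 'a': B → D
  read 'a': D → G
  read 'a': G → D
  read 'a': D → G
  read 'b': G → G
  read 'a': G → D
  read 'b': D → B
  read 'a': B → D
  read 'b': D → B
  read 'a': B → D
  read 'b': D → B
  read 'b': B → C
  end C, accepted
w3:
  start at C
  read 'b': C → C
  read 'b': C → C
  read 'a': C → E
  read 'b': E → B
  read 'a': B → D
  read 'a': D → G
  read 'a': G → D
  end D, rejected
w4:
  start at C
  read 'b': C → C
  read 'b': C → C
  read 'a': C → E
  read 'a': E → D
  read 'b': D → B
  read 'a': B → D
  read 'a': D → G
  end G, rejected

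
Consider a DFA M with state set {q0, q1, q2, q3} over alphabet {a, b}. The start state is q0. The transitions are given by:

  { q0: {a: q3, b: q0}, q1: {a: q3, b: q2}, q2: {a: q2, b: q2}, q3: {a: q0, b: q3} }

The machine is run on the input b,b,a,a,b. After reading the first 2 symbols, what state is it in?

q0

q0 → q0 → q0
After 2 symbols: q0.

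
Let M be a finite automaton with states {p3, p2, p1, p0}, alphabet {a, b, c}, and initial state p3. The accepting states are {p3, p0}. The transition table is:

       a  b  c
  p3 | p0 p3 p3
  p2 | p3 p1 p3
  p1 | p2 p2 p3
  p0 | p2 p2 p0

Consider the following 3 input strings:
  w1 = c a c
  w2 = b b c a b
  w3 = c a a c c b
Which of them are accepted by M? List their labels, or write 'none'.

w1: Trace: p3 -c-> p3 -a-> p0 -c-> p0  → end p0, accepted
w2: Trace: p3 -b-> p3 -b-> p3 -c-> p3 -a-> p0 -b-> p2  → end p2, rejected
w3: Trace: p3 -c-> p3 -a-> p0 -a-> p2 -c-> p3 -c-> p3 -b-> p3  → end p3, accepted

w1, w3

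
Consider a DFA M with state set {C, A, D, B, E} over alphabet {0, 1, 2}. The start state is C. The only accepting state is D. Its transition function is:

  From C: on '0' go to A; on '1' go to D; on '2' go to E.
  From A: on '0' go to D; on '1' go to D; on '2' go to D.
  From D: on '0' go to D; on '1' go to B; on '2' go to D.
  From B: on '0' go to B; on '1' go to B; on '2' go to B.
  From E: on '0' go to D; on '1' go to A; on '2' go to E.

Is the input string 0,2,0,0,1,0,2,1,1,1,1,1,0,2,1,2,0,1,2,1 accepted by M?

No

Trace: C -0-> A -2-> D -0-> D -0-> D -1-> B -0-> B -2-> B -1-> B -1-> B -1-> B -1-> B -1-> B -0-> B -2-> B -1-> B -2-> B -0-> B -1-> B -2-> B -1-> B
End state B is not accepting.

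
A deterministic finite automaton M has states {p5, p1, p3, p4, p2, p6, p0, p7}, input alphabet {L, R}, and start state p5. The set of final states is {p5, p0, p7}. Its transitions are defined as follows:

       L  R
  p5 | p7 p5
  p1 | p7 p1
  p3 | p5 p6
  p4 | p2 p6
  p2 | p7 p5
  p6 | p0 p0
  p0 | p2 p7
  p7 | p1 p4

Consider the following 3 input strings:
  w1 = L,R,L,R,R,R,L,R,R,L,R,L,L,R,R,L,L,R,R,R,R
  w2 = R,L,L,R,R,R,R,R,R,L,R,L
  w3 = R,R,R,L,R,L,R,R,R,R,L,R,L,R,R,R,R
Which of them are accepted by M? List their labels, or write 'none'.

w1: p5 → p7 → p4 → p2 → p5 → p5 → p5 → p7 → p4 → p6 → p0 → p7 → p1 → p7 → p4 → p6 → p0 → p2 → p5 → p5 → p5 → p5  → end p5, accepted
w2: p5 → p5 → p7 → p1 → p1 → p1 → p1 → p1 → p1 → p1 → p7 → p4 → p2  → end p2, rejected
w3: p5 → p5 → p5 → p5 → p7 → p4 → p2 → p5 → p5 → p5 → p5 → p7 → p4 → p2 → p5 → p5 → p5 → p5  → end p5, accepted

w1, w3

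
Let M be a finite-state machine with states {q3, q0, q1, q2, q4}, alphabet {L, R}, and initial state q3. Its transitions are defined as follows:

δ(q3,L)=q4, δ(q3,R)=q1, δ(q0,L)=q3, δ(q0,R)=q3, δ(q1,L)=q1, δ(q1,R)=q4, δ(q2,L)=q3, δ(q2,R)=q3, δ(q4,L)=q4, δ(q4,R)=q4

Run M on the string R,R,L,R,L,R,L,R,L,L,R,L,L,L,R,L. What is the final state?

q4

start at q3
read 'R': q3 → q1
read 'R': q1 → q4
read 'L': q4 → q4
read 'R': q4 → q4
read 'L': q4 → q4
read 'R': q4 → q4
read 'L': q4 → q4
read 'R': q4 → q4
read 'L': q4 → q4
read 'L': q4 → q4
read 'R': q4 → q4
read 'L': q4 → q4
read 'L': q4 → q4
read 'L': q4 → q4
read 'R': q4 → q4
read 'L': q4 → q4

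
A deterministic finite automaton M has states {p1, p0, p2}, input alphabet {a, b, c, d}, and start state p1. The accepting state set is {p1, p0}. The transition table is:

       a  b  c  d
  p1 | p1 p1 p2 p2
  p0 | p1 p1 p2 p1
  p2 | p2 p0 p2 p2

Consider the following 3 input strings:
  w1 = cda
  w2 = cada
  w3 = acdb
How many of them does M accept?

1

w1: Trace: p1 -c-> p2 -d-> p2 -a-> p2  → end p2, rejected
w2: Trace: p1 -c-> p2 -a-> p2 -d-> p2 -a-> p2  → end p2, rejected
w3: Trace: p1 -a-> p1 -c-> p2 -d-> p2 -b-> p0  → end p0, accepted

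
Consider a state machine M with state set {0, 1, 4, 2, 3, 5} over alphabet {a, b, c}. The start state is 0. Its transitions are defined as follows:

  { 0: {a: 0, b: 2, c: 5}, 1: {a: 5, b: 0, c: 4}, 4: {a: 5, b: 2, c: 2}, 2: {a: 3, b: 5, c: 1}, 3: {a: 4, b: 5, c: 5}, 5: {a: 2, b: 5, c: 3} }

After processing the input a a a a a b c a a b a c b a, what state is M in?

start at 0
read 'a': 0 → 0
read 'a': 0 → 0
read 'a': 0 → 0
read 'a': 0 → 0
read 'a': 0 → 0
read 'b': 0 → 2
read 'c': 2 → 1
read 'a': 1 → 5
read 'a': 5 → 2
read 'b': 2 → 5
read 'a': 5 → 2
read 'c': 2 → 1
read 'b': 1 → 0
read 'a': 0 → 0

0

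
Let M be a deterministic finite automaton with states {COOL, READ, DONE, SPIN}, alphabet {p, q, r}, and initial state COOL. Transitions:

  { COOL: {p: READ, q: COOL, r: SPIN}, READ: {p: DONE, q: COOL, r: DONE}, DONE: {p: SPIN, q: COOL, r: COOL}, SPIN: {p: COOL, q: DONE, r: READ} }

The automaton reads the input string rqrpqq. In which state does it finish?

COOL → SPIN → DONE → COOL → READ → COOL → COOL

COOL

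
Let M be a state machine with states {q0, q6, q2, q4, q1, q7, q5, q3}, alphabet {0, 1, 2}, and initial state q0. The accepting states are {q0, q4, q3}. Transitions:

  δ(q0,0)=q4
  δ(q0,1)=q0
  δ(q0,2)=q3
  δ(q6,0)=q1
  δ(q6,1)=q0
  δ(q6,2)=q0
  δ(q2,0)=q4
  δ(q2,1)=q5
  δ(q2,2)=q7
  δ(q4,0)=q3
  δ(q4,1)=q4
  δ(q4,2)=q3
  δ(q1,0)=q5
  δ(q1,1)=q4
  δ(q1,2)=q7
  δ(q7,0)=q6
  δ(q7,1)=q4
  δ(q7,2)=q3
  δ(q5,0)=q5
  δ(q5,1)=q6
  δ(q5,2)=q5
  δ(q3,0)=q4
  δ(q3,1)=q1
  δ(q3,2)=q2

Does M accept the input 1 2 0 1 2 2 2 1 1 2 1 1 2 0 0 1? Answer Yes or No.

No

Trace: q0 -1-> q0 -2-> q3 -0-> q4 -1-> q4 -2-> q3 -2-> q2 -2-> q7 -1-> q4 -1-> q4 -2-> q3 -1-> q1 -1-> q4 -2-> q3 -0-> q4 -0-> q3 -1-> q1
End state q1 is not accepting.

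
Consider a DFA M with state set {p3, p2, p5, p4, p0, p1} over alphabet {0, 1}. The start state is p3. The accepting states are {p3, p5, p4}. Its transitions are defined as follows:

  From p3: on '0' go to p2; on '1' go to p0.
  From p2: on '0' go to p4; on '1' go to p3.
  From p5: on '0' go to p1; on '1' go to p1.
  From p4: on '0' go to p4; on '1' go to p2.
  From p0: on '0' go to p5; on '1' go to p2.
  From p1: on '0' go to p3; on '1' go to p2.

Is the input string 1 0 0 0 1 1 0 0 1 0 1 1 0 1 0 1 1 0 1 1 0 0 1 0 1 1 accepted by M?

Yes

Trace: p3 -1-> p0 -0-> p5 -0-> p1 -0-> p3 -1-> p0 -1-> p2 -0-> p4 -0-> p4 -1-> p2 -0-> p4 -1-> p2 -1-> p3 -0-> p2 -1-> p3 -0-> p2 -1-> p3 -1-> p0 -0-> p5 -1-> p1 -1-> p2 -0-> p4 -0-> p4 -1-> p2 -0-> p4 -1-> p2 -1-> p3
End state p3 is accepting.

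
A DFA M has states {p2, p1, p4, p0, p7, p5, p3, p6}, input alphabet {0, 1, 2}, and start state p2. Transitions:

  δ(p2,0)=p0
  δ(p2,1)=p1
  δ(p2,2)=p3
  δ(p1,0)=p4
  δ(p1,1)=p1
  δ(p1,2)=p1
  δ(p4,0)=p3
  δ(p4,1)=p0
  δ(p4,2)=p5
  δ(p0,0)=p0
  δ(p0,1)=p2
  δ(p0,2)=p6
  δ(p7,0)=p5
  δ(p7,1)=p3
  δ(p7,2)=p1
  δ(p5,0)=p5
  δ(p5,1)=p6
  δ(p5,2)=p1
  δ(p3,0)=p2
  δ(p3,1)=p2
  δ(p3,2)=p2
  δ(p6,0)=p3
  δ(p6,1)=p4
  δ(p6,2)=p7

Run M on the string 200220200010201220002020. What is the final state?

p2

p2 → p3 → p2 → p0 → p6 → p7 → p5 → p1 → p4 → p3 → p2 → p1 → p4 → p5 → p5 → p6 → p7 → p1 → p4 → p3 → p2 → p3 → p2 → p3 → p2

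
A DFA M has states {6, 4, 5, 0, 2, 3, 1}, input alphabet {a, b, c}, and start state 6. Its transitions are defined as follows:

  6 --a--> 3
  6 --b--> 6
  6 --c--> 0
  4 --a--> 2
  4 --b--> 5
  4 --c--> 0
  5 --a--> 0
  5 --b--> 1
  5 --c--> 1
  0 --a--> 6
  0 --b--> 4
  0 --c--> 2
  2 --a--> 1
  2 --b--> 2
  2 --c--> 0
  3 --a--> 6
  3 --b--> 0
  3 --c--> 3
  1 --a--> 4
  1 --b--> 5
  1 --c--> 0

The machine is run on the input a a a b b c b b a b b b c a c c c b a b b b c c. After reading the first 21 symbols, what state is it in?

start at 6
read 'a': 6 → 3
read 'a': 3 → 6
read 'a': 6 → 3
read 'b': 3 → 0
read 'b': 0 → 4
read 'c': 4 → 0
read 'b': 0 → 4
read 'b': 4 → 5
read 'a': 5 → 0
read 'b': 0 → 4
read 'b': 4 → 5
read 'b': 5 → 1
read 'c': 1 → 0
read 'a': 0 → 6
read 'c': 6 → 0
read 'c': 0 → 2
read 'c': 2 → 0
read 'b': 0 → 4
read 'a': 4 → 2
read 'b': 2 → 2
read 'b': 2 → 2
After 21 symbols: 2.

2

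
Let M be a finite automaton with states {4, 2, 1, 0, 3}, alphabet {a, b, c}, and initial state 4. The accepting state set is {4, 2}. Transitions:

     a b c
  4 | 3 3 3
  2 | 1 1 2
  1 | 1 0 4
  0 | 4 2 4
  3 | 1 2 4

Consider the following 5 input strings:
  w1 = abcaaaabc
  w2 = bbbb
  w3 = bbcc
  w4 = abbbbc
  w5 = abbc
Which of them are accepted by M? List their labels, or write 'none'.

w1:
  start at 4
  read 'a': 4 → 3
  read 'b': 3 → 2
  read 'c': 2 → 2
  read 'a': 2 → 1
  read 'a': 1 → 1
  read 'a': 1 → 1
  read 'a': 1 → 1
  read 'b': 1 → 0
  read 'c': 0 → 4
  end 4, accepted
w2:
  start at 4
  read 'b': 4 → 3
  read 'b': 3 → 2
  read 'b': 2 → 1
  read 'b': 1 → 0
  end 0, rejected
w3:
  start at 4
  read 'b': 4 → 3
  read 'b': 3 → 2
  read 'c': 2 → 2
  read 'c': 2 → 2
  end 2, accepted
w4:
  start at 4
  read 'a': 4 → 3
  read 'b': 3 → 2
  read 'b': 2 → 1
  read 'b': 1 → 0
  read 'b': 0 → 2
  read 'c': 2 → 2
  end 2, accepted
w5:
  start at 4
  read 'a': 4 → 3
  read 'b': 3 → 2
  read 'b': 2 → 1
  read 'c': 1 → 4
  end 4, accepted

w1, w3, w4, w5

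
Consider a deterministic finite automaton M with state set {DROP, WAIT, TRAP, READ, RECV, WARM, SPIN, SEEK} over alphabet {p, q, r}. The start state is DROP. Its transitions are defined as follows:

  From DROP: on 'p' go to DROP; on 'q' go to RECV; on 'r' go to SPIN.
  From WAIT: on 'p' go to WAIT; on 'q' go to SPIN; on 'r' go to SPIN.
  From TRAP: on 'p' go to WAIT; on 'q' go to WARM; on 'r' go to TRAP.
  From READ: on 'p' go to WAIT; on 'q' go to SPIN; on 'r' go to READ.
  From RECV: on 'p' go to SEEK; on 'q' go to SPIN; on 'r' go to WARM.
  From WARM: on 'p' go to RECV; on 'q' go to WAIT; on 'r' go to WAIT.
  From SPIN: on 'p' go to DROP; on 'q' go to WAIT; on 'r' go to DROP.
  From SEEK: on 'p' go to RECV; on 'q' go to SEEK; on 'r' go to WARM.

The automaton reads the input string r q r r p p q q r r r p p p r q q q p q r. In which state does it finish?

DROP

DROP → SPIN → WAIT → SPIN → DROP → DROP → DROP → RECV → SPIN → DROP → SPIN → DROP → DROP → DROP → DROP → SPIN → WAIT → SPIN → WAIT → WAIT → SPIN → DROP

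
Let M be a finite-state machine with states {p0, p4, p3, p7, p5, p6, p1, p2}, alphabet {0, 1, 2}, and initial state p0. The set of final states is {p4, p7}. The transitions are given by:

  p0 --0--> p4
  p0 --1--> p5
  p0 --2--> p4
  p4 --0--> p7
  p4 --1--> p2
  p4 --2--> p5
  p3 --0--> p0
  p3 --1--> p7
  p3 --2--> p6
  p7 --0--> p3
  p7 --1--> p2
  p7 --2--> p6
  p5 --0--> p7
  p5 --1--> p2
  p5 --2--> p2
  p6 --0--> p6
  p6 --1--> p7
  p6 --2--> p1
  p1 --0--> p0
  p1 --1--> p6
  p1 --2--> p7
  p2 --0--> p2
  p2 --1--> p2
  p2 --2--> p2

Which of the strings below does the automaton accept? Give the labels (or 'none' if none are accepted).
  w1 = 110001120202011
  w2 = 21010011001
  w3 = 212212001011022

w1: p0 → p5 → p2 → p2 → p2 → p2 → p2 → p2 → p2 → p2 → p2 → p2 → p2 → p2 → p2 → p2  → end p2, rejected
w2: p0 → p4 → p2 → p2 → p2 → p2 → p2 → p2 → p2 → p2 → p2 → p2  → end p2, rejected
w3: p0 → p4 → p2 → p2 → p2 → p2 → p2 → p2 → p2 → p2 → p2 → p2 → p2 → p2 → p2 → p2  → end p2, rejected

none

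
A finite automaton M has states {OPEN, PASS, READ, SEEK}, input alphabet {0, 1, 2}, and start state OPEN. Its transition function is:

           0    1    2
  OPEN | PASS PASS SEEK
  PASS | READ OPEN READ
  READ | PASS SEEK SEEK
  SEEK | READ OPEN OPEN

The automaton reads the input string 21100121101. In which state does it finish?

SEEK

OPEN → SEEK → OPEN → PASS → READ → PASS → OPEN → SEEK → OPEN → PASS → READ → SEEK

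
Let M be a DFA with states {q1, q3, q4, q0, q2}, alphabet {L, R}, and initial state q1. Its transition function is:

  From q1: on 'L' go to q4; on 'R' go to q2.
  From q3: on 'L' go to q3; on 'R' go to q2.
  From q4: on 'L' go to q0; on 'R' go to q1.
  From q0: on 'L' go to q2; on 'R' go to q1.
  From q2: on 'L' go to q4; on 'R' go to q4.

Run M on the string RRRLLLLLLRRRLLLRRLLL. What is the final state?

start at q1
read 'R': q1 → q2
read 'R': q2 → q4
read 'R': q4 → q1
read 'L': q1 → q4
read 'L': q4 → q0
read 'L': q0 → q2
read 'L': q2 → q4
read 'L': q4 → q0
read 'L': q0 → q2
read 'R': q2 → q4
read 'R': q4 → q1
read 'R': q1 → q2
read 'L': q2 → q4
read 'L': q4 → q0
read 'L': q0 → q2
read 'R': q2 → q4
read 'R': q4 → q1
read 'L': q1 → q4
read 'L': q4 → q0
read 'L': q0 → q2

q2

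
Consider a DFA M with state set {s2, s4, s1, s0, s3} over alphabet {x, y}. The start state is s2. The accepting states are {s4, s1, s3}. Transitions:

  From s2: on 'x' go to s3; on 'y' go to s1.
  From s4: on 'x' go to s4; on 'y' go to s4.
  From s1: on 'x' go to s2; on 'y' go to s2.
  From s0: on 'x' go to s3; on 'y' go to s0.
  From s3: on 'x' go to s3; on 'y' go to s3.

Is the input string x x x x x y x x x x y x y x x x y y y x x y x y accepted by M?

Trace: s2 -x-> s3 -x-> s3 -x-> s3 -x-> s3 -x-> s3 -y-> s3 -x-> s3 -x-> s3 -x-> s3 -x-> s3 -y-> s3 -x-> s3 -y-> s3 -x-> s3 -x-> s3 -x-> s3 -y-> s3 -y-> s3 -y-> s3 -x-> s3 -x-> s3 -y-> s3 -x-> s3 -y-> s3
End state s3 is accepting.

Yes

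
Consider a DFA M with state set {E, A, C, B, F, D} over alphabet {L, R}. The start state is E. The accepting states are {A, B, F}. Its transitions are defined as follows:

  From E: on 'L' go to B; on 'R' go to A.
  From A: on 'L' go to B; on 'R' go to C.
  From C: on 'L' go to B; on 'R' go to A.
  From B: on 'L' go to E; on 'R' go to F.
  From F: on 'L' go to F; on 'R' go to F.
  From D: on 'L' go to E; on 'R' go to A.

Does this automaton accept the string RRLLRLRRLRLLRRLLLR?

Yes

start at E
read 'R': E → A
read 'R': A → C
read 'L': C → B
read 'L': B → E
read 'R': E → A
read 'L': A → B
read 'R': B → F
read 'R': F → F
read 'L': F → F
read 'R': F → F
read 'L': F → F
read 'L': F → F
read 'R': F → F
read 'R': F → F
read 'L': F → F
read 'L': F → F
read 'L': F → F
read 'R': F → F
End state F is accepting.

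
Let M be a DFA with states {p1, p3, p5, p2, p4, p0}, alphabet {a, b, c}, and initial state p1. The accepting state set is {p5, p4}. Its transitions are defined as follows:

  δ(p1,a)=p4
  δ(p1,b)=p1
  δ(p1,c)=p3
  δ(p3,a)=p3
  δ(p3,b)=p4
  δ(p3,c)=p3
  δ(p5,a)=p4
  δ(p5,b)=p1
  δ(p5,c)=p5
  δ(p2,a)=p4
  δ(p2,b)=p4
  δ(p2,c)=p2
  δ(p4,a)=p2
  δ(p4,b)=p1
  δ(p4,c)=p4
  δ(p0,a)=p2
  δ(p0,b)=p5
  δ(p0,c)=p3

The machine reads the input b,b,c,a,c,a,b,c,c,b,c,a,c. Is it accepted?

No

start at p1
read 'b': p1 → p1
read 'b': p1 → p1
read 'c': p1 → p3
read 'a': p3 → p3
read 'c': p3 → p3
read 'a': p3 → p3
read 'b': p3 → p4
read 'c': p4 → p4
read 'c': p4 → p4
read 'b': p4 → p1
read 'c': p1 → p3
read 'a': p3 → p3
read 'c': p3 → p3
End state p3 is not accepting.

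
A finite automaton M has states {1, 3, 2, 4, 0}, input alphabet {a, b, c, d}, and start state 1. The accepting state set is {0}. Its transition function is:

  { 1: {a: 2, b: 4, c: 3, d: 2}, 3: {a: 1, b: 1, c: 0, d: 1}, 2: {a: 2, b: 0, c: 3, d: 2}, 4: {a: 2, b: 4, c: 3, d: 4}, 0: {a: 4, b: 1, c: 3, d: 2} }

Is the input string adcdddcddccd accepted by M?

Trace: 1 -a-> 2 -d-> 2 -c-> 3 -d-> 1 -d-> 2 -d-> 2 -c-> 3 -d-> 1 -d-> 2 -c-> 3 -c-> 0 -d-> 2
End state 2 is not accepting.

No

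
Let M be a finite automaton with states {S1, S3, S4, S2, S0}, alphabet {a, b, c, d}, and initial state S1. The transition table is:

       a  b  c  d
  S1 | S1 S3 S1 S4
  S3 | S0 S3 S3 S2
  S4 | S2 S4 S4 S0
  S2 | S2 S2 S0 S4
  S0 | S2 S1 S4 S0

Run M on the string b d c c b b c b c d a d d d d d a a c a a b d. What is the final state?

S4

start at S1
read 'b': S1 → S3
read 'd': S3 → S2
read 'c': S2 → S0
read 'c': S0 → S4
read 'b': S4 → S4
read 'b': S4 → S4
read 'c': S4 → S4
read 'b': S4 → S4
read 'c': S4 → S4
read 'd': S4 → S0
read 'a': S0 → S2
read 'd': S2 → S4
read 'd': S4 → S0
read 'd': S0 → S0
read 'd': S0 → S0
read 'd': S0 → S0
read 'a': S0 → S2
read 'a': S2 → S2
read 'c': S2 → S0
read 'a': S0 → S2
read 'a': S2 → S2
read 'b': S2 → S2
read 'd': S2 → S4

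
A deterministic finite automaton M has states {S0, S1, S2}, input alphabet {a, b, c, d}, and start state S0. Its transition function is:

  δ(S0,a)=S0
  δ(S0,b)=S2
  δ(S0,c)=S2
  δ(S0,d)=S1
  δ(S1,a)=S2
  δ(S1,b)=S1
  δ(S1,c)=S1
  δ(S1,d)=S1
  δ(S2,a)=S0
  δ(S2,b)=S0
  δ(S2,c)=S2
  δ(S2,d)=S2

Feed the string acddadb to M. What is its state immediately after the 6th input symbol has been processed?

S1

start at S0
read 'a': S0 → S0
read 'c': S0 → S2
read 'd': S2 → S2
read 'd': S2 → S2
read 'a': S2 → S0
read 'd': S0 → S1
After 6 symbols: S1.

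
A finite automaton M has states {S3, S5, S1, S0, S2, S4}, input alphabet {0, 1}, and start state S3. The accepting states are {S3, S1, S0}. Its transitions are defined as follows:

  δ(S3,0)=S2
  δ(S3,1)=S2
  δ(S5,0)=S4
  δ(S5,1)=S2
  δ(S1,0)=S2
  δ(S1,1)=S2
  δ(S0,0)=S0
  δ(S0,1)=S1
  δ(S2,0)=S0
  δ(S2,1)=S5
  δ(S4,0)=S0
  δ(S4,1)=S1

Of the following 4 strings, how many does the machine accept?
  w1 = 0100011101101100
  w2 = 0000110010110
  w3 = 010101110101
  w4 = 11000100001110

2

w1: S3 → S2 → S5 → S4 → S0 → S0 → S1 → S2 → S5 → S4 → S1 → S2 → S0 → S1 → S2 → S0 → S0  → end S0, accepted
w2: S3 → S2 → S0 → S0 → S0 → S1 → S2 → S0 → S0 → S1 → S2 → S5 → S2 → S0  → end S0, accepted
w3: S3 → S2 → S5 → S4 → S1 → S2 → S5 → S2 → S5 → S4 → S1 → S2 → S5  → end S5, rejected
w4: S3 → S2 → S5 → S4 → S0 → S0 → S1 → S2 → S0 → S0 → S0 → S1 → S2 → S5 → S4  → end S4, rejected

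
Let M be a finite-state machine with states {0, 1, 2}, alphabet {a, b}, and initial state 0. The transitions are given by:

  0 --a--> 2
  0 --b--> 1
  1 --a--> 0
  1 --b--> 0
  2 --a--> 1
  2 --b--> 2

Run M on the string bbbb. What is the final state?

0

0 → 1 → 0 → 1 → 0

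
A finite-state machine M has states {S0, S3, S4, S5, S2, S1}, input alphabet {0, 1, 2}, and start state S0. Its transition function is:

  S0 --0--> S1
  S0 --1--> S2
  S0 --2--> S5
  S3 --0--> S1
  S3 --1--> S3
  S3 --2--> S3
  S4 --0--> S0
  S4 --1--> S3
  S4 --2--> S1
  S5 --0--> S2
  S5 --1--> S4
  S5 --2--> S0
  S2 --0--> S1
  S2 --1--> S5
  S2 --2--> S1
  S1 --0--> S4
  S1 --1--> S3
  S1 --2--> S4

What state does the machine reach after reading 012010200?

S1

start at S0
read '0': S0 → S1
read '1': S1 → S3
read '2': S3 → S3
read '0': S3 → S1
read '1': S1 → S3
read '0': S3 → S1
read '2': S1 → S4
read '0': S4 → S0
read '0': S0 → S1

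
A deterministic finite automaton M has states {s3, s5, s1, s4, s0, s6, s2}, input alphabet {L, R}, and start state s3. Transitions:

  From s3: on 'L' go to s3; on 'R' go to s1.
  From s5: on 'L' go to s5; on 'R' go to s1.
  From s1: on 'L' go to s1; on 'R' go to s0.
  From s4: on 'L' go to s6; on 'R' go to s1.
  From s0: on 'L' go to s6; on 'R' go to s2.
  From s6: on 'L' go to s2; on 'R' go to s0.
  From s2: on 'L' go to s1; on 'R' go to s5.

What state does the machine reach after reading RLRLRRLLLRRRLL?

s5

s3 → s1 → s1 → s0 → s6 → s0 → s2 → s1 → s1 → s1 → s0 → s2 → s5 → s5 → s5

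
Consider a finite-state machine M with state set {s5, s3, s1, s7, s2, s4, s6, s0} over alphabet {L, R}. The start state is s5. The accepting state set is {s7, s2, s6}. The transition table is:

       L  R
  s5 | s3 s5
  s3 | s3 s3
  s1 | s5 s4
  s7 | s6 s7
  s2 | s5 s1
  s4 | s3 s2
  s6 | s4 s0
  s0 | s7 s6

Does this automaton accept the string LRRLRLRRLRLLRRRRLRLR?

No

Trace: s5 -L-> s3 -R-> s3 -R-> s3 -L-> s3 -R-> s3 -L-> s3 -R-> s3 -R-> s3 -L-> s3 -R-> s3 -L-> s3 -L-> s3 -R-> s3 -R-> s3 -R-> s3 -R-> s3 -L-> s3 -R-> s3 -L-> s3 -R-> s3
End state s3 is not accepting.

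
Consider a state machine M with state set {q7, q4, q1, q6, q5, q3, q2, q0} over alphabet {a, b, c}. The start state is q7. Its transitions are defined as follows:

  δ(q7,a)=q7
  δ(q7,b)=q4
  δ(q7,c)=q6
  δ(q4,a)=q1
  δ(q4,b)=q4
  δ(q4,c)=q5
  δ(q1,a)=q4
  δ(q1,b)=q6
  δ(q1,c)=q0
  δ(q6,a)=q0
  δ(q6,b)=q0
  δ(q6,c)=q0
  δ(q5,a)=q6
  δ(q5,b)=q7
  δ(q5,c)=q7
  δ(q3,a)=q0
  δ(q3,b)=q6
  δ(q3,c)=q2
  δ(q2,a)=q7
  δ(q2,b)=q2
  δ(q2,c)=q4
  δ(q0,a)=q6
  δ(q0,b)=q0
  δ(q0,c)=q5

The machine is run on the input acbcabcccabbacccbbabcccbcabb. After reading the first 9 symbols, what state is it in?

q7 → q7 → q6 → q0 → q5 → q6 → q0 → q5 → q7 → q6
After 9 symbols: q6.

q6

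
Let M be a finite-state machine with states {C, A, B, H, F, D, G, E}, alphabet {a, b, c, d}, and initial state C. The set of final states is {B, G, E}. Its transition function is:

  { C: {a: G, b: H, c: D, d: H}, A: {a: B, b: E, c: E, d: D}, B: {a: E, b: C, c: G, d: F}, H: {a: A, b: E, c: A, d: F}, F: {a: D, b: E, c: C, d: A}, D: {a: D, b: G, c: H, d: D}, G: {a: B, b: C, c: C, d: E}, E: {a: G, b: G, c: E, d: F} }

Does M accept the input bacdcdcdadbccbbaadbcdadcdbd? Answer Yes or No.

No

start at C
read 'b': C → H
read 'a': H → A
read 'c': A → E
read 'd': E → F
read 'c': F → C
read 'd': C → H
read 'c': H → A
read 'd': A → D
read 'a': D → D
read 'd': D → D
read 'b': D → G
read 'c': G → C
read 'c': C → D
read 'b': D → G
read 'b': G → C
read 'a': C → G
read 'a': G → B
read 'd': B → F
read 'b': F → E
read 'c': E → E
read 'd': E → F
read 'a': F → D
read 'd': D → D
read 'c': D → H
read 'd': H → F
read 'b': F → E
read 'd': E → F
End state F is not accepting.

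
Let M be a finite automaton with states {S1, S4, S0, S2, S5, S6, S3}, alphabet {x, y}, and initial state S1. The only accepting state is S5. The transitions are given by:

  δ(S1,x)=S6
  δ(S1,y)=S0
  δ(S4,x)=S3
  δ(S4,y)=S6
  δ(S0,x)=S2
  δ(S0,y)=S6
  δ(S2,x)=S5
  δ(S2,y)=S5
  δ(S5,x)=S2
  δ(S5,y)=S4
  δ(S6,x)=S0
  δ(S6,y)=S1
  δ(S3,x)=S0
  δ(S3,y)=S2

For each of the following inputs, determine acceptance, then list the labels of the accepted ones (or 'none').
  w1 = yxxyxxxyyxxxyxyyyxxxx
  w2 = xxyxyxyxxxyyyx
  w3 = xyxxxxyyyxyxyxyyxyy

none

w1: S1 → S0 → S2 → S5 → S4 → S3 → S0 → S2 → S5 → S4 → S3 → S0 → S2 → S5 → S2 → S5 → S4 → S6 → S0 → S2 → S5 → S2  → end S2, rejected
w2: S1 → S6 → S0 → S6 → S0 → S6 → S0 → S6 → S0 → S2 → S5 → S4 → S6 → S1 → S6  → end S6, rejected
w3: S1 → S6 → S1 → S6 → S0 → S2 → S5 → S4 → S6 → S1 → S6 → S1 → S6 → S1 → S6 → S1 → S0 → S2 → S5 → S4  → end S4, rejected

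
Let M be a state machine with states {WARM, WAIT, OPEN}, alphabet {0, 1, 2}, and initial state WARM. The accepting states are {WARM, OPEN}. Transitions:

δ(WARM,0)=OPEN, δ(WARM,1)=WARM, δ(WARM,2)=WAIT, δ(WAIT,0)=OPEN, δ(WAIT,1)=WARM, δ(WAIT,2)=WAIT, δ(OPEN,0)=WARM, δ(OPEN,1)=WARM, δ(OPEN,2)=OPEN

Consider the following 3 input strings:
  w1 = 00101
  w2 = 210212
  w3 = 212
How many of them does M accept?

w1:
  start at WARM
  read '0': WARM → OPEN
  read '0': OPEN → WARM
  read '1': WARM → WARM
  read '0': WARM → OPEN
  read '1': OPEN → WARM
  end WARM, accepted
w2:
  start at WARM
  read '2': WARM → WAIT
  read '1': WAIT → WARM
  read '0': WARM → OPEN
  read '2': OPEN → OPEN
  read '1': OPEN → WARM
  read '2': WARM → WAIT
  end WAIT, rejected
w3:
  start at WARM
  read '2': WARM → WAIT
  read '1': WAIT → WARM
  read '2': WARM → WAIT
  end WAIT, rejected

1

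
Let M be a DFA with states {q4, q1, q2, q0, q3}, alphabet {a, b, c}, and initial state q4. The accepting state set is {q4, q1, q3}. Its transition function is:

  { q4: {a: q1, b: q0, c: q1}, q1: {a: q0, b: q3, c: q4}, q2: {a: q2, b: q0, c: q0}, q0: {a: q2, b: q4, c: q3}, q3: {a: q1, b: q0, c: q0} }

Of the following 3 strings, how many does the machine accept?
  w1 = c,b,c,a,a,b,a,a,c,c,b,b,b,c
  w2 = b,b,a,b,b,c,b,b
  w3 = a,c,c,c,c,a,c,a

w1: Trace: q4 -c-> q1 -b-> q3 -c-> q0 -a-> q2 -a-> q2 -b-> q0 -a-> q2 -a-> q2 -c-> q0 -c-> q3 -b-> q0 -b-> q4 -b-> q0 -c-> q3  → end q3, accepted
w2: Trace: q4 -b-> q0 -b-> q4 -a-> q1 -b-> q3 -b-> q0 -c-> q3 -b-> q0 -b-> q4  → end q4, accepted
w3: Trace: q4 -a-> q1 -c-> q4 -c-> q1 -c-> q4 -c-> q1 -a-> q0 -c-> q3 -a-> q1  → end q1, accepted

3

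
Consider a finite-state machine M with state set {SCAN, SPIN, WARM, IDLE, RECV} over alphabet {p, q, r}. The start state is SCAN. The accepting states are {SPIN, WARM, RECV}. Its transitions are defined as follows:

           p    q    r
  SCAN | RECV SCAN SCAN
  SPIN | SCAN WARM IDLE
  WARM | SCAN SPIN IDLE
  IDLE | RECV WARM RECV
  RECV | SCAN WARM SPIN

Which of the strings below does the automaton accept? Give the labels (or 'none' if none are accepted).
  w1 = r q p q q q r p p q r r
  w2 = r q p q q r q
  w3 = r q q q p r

w2, w3

w1:
  start at SCAN
  read 'r': SCAN → SCAN
  read 'q': SCAN → SCAN
  read 'p': SCAN → RECV
  read 'q': RECV → WARM
  read 'q': WARM → SPIN
  read 'q': SPIN → WARM
  read 'r': WARM → IDLE
  read 'p': IDLE → RECV
  read 'p': RECV → SCAN
  read 'q': SCAN → SCAN
  read 'r': SCAN → SCAN
  read 'r': SCAN → SCAN
  end SCAN, rejected
w2:
  start at SCAN
  read 'r': SCAN → SCAN
  read 'q': SCAN → SCAN
  read 'p': SCAN → RECV
  read 'q': RECV → WARM
  read 'q': WARM → SPIN
  read 'r': SPIN → IDLE
  read 'q': IDLE → WARM
  end WARM, accepted
w3:
  start at SCAN
  read 'r': SCAN → SCAN
  read 'q': SCAN → SCAN
  read 'q': SCAN → SCAN
  read 'q': SCAN → SCAN
  read 'p': SCAN → RECV
  read 'r': RECV → SPIN
  end SPIN, accepted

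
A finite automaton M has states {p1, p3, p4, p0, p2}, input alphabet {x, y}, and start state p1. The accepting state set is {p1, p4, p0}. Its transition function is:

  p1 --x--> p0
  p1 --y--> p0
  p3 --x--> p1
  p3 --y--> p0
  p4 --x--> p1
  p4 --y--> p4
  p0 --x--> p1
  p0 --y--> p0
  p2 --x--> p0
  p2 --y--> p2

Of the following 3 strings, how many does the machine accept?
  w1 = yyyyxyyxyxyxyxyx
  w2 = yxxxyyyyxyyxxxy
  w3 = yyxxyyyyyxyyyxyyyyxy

3

w1: Trace: p1 -y-> p0 -y-> p0 -y-> p0 -y-> p0 -x-> p1 -y-> p0 -y-> p0 -x-> p1 -y-> p0 -x-> p1 -y-> p0 -x-> p1 -y-> p0 -x-> p1 -y-> p0 -x-> p1  → end p1, accepted
w2: Trace: p1 -y-> p0 -x-> p1 -x-> p0 -x-> p1 -y-> p0 -y-> p0 -y-> p0 -y-> p0 -x-> p1 -y-> p0 -y-> p0 -x-> p1 -x-> p0 -x-> p1 -y-> p0  → end p0, accepted
w3: Trace: p1 -y-> p0 -y-> p0 -x-> p1 -x-> p0 -y-> p0 -y-> p0 -y-> p0 -y-> p0 -y-> p0 -x-> p1 -y-> p0 -y-> p0 -y-> p0 -x-> p1 -y-> p0 -y-> p0 -y-> p0 -y-> p0 -x-> p1 -y-> p0  → end p0, accepted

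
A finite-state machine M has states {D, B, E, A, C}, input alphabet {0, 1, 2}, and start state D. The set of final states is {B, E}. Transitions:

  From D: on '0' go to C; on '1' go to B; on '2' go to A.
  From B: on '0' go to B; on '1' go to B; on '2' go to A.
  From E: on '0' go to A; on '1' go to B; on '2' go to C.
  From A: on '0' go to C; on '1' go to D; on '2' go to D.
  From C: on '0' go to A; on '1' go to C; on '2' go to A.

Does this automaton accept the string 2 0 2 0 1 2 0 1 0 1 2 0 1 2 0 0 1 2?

D → A → C → A → C → C → A → C → C → A → D → A → C → C → A → C → A → D → A
End state A is not accepting.

No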